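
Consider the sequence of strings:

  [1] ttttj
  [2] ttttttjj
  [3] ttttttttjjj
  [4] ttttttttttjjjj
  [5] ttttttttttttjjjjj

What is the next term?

ttttttttttttttjjjjjj

Reading off run lengths: t runs 4, 6, 8, 10, 12; j runs 1, 2, 3, 4, 5 — each is linear in n, where the shown terms are n = 2, 3, 4, 5, 6.
For the next term, n = 7, so the run lengths are 14, 6.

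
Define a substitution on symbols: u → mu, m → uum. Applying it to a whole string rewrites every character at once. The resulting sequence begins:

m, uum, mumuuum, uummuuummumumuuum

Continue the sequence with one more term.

mumuuumuummumumuuumuummuuummuuummumumuuum

Applying the rule to each of the 17 symbols of uummuuummumumuuum gives the pieces mu mu uum uum mu mu mu uum uum mu uum mu uum mu mu mu uum, which concatenate to the answer.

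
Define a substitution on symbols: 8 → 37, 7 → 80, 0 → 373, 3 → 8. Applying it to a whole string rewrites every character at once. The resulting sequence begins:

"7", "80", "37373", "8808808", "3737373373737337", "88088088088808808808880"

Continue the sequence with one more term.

Rewriting the 23 symbols of 88088088088808808808880 one by one yields 37 37 373 37 37 373 37 37 373 37 37 37 373 37 37 373 37 37 373 37 37 37 373; concatenated:

37373733737373373737337373737337373733737373373737373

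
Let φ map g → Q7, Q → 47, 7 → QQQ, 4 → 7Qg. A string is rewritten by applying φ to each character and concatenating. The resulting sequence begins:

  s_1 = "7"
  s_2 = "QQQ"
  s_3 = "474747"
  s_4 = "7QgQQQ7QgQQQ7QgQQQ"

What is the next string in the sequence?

φ(7QgQQQ7QgQQQ7QgQQQ) expands symbol-by-symbol to QQQ 47 Q7 47 47 47 QQQ 47 Q7 47 47 47 QQQ 47 Q7 47 47 47; joining the 18 pieces gives the next term.

QQQ47Q7474747QQQ47Q7474747QQQ47Q7474747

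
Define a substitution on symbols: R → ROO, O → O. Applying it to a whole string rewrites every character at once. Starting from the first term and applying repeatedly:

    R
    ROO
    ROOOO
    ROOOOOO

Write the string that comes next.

ROOOOOOOO

Rewriting each symbol of ROOOOOO: R→ROO, O→O, O→O, O→O, O→O, O→O, O→O, which concatenates to ROO O O O O O O.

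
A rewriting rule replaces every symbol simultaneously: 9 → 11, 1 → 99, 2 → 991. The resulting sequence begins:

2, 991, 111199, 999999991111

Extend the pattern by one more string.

Expanding 999999991111: 9→11, 9→11, 9→11, 9→11, 9→11, 9→11, 9→11, 9→11, 1→99, 1→99, 1→99, 1→99. Concatenated: 11 11 11 11 11 11 11 11 99 99 99 99.

111111111111111199999999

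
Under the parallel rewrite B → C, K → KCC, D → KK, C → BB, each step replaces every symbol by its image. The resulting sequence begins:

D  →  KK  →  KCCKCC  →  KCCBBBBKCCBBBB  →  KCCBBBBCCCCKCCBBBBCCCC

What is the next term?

Replace each of the 22 characters of KCCBBBBCCCCKCCBBBBCCCC in place — KCC BB BB C C C C BB BB BB BB KCC BB BB C C C C BB BB BB BB — and concatenate.

KCCBBBBCCCCBBBBBBBBKCCBBBBCCCCBBBBBBBB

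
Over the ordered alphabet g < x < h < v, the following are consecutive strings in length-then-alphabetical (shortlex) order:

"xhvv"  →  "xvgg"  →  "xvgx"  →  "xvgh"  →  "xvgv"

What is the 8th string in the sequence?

xvxh

Continuing the enumeration 3 steps past xvgv: xvgv → xvxg → xvxx → (answer).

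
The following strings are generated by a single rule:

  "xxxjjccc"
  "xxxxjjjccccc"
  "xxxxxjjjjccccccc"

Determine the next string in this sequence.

xxxxxxjjjjjccccccccc

Each string has the form x^{n+1} j^{n} c^{2n-1}, where the shown terms are n = 2, 3, 4.
For the next term, n = 5, so the run lengths are 6, 5, 9.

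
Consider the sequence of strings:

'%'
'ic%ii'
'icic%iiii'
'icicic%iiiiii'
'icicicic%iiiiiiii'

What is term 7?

icicicicicic%iiiiiiiiiiii

s(k+1) = ic·s(k)·ii, so each term gains ic as a prefix and ii as a suffix.
From icicicic%iiiiiiii, 2 further steps: icicicic%iiiiiiii → icicicicic%iiiiiiiiii → (answer).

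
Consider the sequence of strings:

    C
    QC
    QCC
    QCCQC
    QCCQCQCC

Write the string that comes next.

QCCQCQCCQCCQC

Each term (from the third on) is the previous term followed by the one before it: term 3 = QC·C = QCC.
So term 6 is QCCQCQCC·QCCQC.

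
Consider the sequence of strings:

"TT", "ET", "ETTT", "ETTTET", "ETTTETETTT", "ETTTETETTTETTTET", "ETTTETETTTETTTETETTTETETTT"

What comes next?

Each term (from the third on) is the previous term followed by the one before it: term 3 = ET·TT = ETTT.
The next term joins ETTTETETTTETTTETETTTETETTT and ETTTETETTTETTTET.

ETTTETETTTETTTETETTTETETTTETTTETETTTETTTET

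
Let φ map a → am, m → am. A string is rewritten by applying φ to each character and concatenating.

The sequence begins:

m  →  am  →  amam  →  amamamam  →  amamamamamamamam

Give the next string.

Rewriting the 16 symbols of amamamamamamamam one by one yields am am am am am am am am am am am am am am am am; concatenated:

amamamamamamamamamamamamamamamam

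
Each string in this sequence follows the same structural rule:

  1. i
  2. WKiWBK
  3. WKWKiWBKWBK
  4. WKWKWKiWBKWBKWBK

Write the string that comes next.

s(k+1) = WK·s(k)·WBK, so each term gains WK as a prefix and WBK as a suffix.
Applying this once more to WKWKWKiWBKWBKWBK:

WKWKWKWKiWBKWBKWBKWBK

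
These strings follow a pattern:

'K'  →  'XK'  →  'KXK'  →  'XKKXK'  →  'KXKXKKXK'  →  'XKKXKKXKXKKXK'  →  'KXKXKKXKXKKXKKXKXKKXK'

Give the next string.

XKKXKKXKXKKXKKXKXKKXKXKKXKKXKXKKXK

This is a Fibonacci-style word recurrence s(k) = s(k−2)·s(k−1): e.g. K·XK = KXK.
Continuing: XKKXKKXKXKKXK · KXKXKKXKXKKXKKXKXKKXK gives term 8.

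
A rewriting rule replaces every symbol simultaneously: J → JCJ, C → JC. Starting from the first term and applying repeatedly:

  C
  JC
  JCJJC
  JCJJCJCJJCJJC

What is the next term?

JCJJCJCJJCJJCJCJJCJCJJCJJCJCJJCJJC

φ(JCJJCJCJJCJJC) expands symbol-by-symbol to JCJ JC JCJ JCJ JC JCJ JC JCJ JCJ JC JCJ JCJ JC; joining the 13 pieces gives the next term.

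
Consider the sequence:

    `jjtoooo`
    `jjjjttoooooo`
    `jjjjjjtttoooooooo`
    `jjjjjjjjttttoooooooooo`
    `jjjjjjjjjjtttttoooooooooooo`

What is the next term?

Each string has the form j^{2n} t^{n} o^{2n+2} (n = 1, 2, …).
For the next term, n = 6, so the run lengths are 12, 6, 14.

jjjjjjjjjjjjttttttoooooooooooooo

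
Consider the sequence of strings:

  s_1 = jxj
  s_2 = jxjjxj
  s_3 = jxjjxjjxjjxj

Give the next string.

Each string is two copies of the previous one concatenated.
Doubling jxjjxjjxjjxj:

jxjjxjjxjjxjjxjjxjjxjjxj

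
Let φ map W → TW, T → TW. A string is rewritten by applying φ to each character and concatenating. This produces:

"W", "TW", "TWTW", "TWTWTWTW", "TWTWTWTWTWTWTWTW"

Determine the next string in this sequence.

Rewriting the 16 symbols of TWTWTWTWTWTWTWTW one by one yields TW TW TW TW TW TW TW TW TW TW TW TW TW TW TW TW; concatenated:

TWTWTWTWTWTWTWTWTWTWTWTWTWTWTWTW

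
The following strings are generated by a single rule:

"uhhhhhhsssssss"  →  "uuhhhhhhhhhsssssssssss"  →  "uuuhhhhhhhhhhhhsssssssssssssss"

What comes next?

uuuuhhhhhhhhhhhhhhhsssssssssssssssssss

Each string has the form u^{n} h^{3n+3} s^{4n+3} (n = 1, 2, …).
For the next term, n = 4, so the run lengths are 4, 15, 19.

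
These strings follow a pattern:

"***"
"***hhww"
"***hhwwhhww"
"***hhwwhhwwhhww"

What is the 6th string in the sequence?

***hhwwhhwwhhwwhhwwhhww

The strings grow by a fixed suffix hhww each time.
From ***hhwwhhwwhhww, 2 further steps: ***hhwwhhwwhhww → ***hhwwhhwwhhwwhhww → (answer).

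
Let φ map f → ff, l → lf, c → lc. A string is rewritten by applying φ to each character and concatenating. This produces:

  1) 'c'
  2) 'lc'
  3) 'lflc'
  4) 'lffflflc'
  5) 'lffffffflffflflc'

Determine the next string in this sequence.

Rewriting the 16 symbols of lffffffflffflflc one by one yields lf ff ff ff ff ff ff ff lf ff ff ff lf ff lf lc; concatenated:

lffffffffffffffflffffffflffflflc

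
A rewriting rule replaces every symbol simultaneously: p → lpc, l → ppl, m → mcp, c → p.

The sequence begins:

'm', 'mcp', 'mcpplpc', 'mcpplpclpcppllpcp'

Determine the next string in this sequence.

Rewriting the 17 symbols of mcpplpclpcppllpcp one by one yields mcp p lpc lpc ppl lpc p ppl lpc p lpc lpc ppl ppl lpc p lpc; concatenated:

mcpplpclpcppllpcpppllpcplpclpcpplppllpcplpc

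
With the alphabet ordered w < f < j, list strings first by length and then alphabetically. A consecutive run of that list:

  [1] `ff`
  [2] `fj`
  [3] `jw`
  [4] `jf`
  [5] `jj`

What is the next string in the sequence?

jj is the last string of length 2, so the next is the first of length 3: w repeated 3 times.

www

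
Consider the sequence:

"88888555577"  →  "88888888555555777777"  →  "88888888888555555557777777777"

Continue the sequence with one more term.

88888888888888555555555577777777777777

The n-th term is 3n+2 8's then 2n+2 5's then 4n-2 7's (n = 1, 2, …).
Setting n = 4 gives 14, 10, 14 characters in each block.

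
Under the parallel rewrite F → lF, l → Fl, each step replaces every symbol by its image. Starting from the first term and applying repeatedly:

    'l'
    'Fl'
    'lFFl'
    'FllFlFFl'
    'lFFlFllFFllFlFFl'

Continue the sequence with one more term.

FllFlFFllFFlFllFlFFlFllFFllFlFFl

φ(lFFlFllFFllFlFFl) expands symbol-by-symbol to Fl lF lF Fl lF Fl Fl lF lF Fl Fl lF Fl lF lF Fl; joining the 16 pieces gives the next term.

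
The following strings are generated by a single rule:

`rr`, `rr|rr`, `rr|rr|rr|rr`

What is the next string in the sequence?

rr|rr|rr|rr|rr|rr|rr|rr

Every step duplicates the string with '|' between the halves.
One more doubling of rr|rr|rr|rr gives the answer.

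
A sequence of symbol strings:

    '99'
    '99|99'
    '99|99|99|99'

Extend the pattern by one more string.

s(k+1) = s(k)·|·s(k) — each term doubles the last with '|' between the halves.
One more doubling of 99|99|99|99 gives the answer.

99|99|99|99|99|99|99|99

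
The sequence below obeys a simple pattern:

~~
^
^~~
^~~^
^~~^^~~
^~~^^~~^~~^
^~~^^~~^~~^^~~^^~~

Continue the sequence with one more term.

^~~^^~~^~~^^~~^^~~^~~^^~~^~~^

This is a Fibonacci-style word recurrence s(k) = s(k−1)·s(k−2): e.g. ^·~~ = ^~~.
The next term joins ^~~^^~~^~~^^~~^^~~ and ^~~^^~~^~~^.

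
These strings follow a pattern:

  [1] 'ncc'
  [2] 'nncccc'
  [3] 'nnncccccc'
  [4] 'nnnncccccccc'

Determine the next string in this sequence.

nnnnncccccccccc

The n-th term is n n's then 2n c's (n = 1, 2, …).
At n = 5 the blocks have lengths 5, 10.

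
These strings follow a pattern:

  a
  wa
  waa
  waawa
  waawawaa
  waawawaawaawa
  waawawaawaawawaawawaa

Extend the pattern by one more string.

waawawaawaawawaawawaawaawawaawaawa

This is a Fibonacci-style word recurrence s(k) = s(k−1)·s(k−2): e.g. wa·a = waa.
The next term joins waawawaawaawawaawawaa and waawawaawaawa.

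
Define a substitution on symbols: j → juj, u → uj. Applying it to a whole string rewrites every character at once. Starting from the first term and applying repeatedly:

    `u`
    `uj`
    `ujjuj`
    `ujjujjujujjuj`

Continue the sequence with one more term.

ujjujjujujjujjujujjujujjujjujujjuj

φ(ujjujjujujjuj) expands symbol-by-symbol to uj juj juj uj juj juj uj juj uj juj juj uj juj; joining the 13 pieces gives the next term.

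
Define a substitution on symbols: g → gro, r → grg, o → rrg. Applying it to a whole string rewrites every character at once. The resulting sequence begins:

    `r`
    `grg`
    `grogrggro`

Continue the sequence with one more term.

Rewriting each symbol of grogrggro: g→gro, r→grg, o→rrg, g→gro, r→grg, g→gro, g→gro, r→grg, o→rrg, which concatenates to gro grg rrg gro grg gro gro grg rrg.

grogrgrrggrogrggrogrogrgrrg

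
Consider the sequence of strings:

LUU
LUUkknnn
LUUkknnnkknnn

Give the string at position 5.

Each term is the previous one with kknnn appended.
From LUUkknnnkknnn, 2 further steps: LUUkknnnkknnn → LUUkknnnkknnnkknnn → (answer).

LUUkknnnkknnnkknnnkknnn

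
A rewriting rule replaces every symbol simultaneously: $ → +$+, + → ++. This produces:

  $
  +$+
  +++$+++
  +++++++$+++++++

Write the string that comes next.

Rewriting the 15 symbols of +++++++$+++++++ one by one yields ++ ++ ++ ++ ++ ++ ++ +$+ ++ ++ ++ ++ ++ ++ ++; concatenated:

+++++++++++++++$+++++++++++++++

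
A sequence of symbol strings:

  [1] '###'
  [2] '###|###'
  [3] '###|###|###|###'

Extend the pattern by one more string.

Every step duplicates the string with '|' between the halves.
One more doubling of ###|###|###|### gives the answer.

###|###|###|###|###|###|###|###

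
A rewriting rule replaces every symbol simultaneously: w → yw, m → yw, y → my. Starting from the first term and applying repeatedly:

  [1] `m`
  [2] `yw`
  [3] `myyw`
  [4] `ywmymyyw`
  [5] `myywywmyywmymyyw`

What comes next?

Rewriting the 16 symbols of myywywmyywmymyyw one by one yields yw my my yw my yw yw my my yw yw my yw my my yw; concatenated:

ywmymyywmyywywmymyywywmyywmymyyw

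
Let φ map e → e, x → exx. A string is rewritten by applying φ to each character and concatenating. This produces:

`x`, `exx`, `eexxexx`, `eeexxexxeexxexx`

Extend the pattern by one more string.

φ(eeexxexxeexxexx) expands symbol-by-symbol to e e e exx exx e exx exx e e exx exx e exx exx; joining the 15 pieces gives the next term.

eeeexxexxeexxexxeeexxexxeexxexx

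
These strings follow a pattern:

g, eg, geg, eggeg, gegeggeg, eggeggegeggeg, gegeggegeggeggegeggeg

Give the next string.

From term 3 onward, concatenate the second-to-last term with the last: g·eg = geg, eg·geg = eggeg, …
So term 8 is eggeggegeggeg·gegeggegeggeggegeggeg.

eggeggegeggeggegeggegeggeggegeggeg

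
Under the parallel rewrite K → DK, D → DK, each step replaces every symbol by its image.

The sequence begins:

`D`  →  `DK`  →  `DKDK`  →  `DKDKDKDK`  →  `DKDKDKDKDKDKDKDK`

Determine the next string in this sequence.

Applying the rule to each of the 16 symbols of DKDKDKDKDKDKDKDK gives the pieces DK DK DK DK DK DK DK DK DK DK DK DK DK DK DK DK, which concatenate to the answer.

DKDKDKDKDKDKDKDKDKDKDKDKDKDKDKDK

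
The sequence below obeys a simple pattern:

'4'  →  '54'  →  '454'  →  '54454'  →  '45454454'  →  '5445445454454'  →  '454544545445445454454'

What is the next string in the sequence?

This is a Fibonacci-style word recurrence s(k) = s(k−2)·s(k−1): e.g. 4·54 = 454.
So term 8 is 5445445454454·454544545445445454454.

5445445454454454544545445445454454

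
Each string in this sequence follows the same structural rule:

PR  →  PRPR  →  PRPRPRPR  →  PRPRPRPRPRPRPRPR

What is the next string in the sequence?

Each string is two copies of the previous one concatenated.
One more doubling of PRPRPRPRPRPRPRPR gives the answer.

PRPRPRPRPRPRPRPRPRPRPRPRPRPRPRPR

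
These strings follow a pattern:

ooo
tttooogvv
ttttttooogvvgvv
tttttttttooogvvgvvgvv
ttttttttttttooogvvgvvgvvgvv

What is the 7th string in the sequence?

ttttttttttttttttttooogvvgvvgvvgvvgvvgvv

Each term wraps the previous one in ttt on the left and gvv on the right.
From ttttttttttttooogvvgvvgvvgvv, 2 further steps: ttttttttttttooogvvgvvgvvgvv → tttttttttttttttooogvvgvvgvvgvvgvv → (answer).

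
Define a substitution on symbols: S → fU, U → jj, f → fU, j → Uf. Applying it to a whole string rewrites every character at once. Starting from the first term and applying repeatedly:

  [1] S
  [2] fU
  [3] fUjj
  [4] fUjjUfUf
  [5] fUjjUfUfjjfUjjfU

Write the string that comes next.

φ(fUjjUfUfjjfUjjfU) expands symbol-by-symbol to fU jj Uf Uf jj fU jj fU Uf Uf fU jj Uf Uf fU jj; joining the 16 pieces gives the next term.

fUjjUfUfjjfUjjfUUfUffUjjUfUffUjj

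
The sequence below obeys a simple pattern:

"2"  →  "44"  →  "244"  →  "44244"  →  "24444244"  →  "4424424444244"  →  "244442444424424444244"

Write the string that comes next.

This is a Fibonacci-style word recurrence s(k) = s(k−2)·s(k−1): e.g. 2·44 = 244.
The next term joins 4424424444244 and 244442444424424444244.

4424424444244244442444424424444244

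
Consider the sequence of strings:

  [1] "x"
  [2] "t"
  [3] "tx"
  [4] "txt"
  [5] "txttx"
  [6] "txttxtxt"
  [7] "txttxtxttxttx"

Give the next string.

From term 3 onward, concatenate the last term with the second-to-last: t·x = tx, tx·t = txt, …
Continuing: txttxtxttxttx · txttxtxt gives term 8.

txttxtxttxttxtxttxtxt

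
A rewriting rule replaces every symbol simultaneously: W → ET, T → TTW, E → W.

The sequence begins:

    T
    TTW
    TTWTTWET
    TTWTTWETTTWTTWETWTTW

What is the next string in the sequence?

TTWTTWETTTWTTWETWTTWTTWTTWETTTWTTWETWTTWETTTWTTWET

Replace each of the 20 characters of TTWTTWETTTWTTWETWTTW in place — TTW TTW ET TTW TTW ET W TTW TTW TTW ET TTW TTW ET W TTW ET TTW TTW ET — and concatenate.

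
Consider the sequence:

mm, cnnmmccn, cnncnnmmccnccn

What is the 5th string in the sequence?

cnncnncnncnnmmccnccnccnccn

s(k+1) = cnn·s(k)·ccn, so each term gains cnn as a prefix and ccn as a suffix.
From cnncnnmmccnccn, 2 further steps: cnncnnmmccnccn → cnncnncnnmmccnccnccn → (answer).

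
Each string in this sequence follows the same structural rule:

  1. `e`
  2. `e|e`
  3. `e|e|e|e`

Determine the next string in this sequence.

e|e|e|e|e|e|e|e

s(k+1) = s(k)·|·s(k) — each term doubles the last with '|' between the halves.
One more doubling of e|e|e|e gives the answer.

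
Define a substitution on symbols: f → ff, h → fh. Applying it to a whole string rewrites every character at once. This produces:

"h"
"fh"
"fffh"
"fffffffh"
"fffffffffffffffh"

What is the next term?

Applying the rule to each of the 16 symbols of fffffffffffffffh gives the pieces ff ff ff ff ff ff ff ff ff ff ff ff ff ff ff fh, which concatenate to the answer.

fffffffffffffffffffffffffffffffh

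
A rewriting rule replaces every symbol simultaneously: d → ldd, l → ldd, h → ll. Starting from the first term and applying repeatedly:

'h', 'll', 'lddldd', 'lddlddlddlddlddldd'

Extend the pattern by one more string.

φ(lddlddlddlddlddldd) expands symbol-by-symbol to ldd ldd ldd ldd ldd ldd ldd ldd ldd ldd ldd ldd ldd ldd ldd ldd ldd ldd; joining the 18 pieces gives the next term.

lddlddlddlddlddlddlddlddlddlddlddlddlddlddlddlddlddldd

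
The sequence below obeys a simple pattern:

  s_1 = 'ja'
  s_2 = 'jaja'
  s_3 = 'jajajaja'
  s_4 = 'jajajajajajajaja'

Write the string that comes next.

jajajajajajajajajajajajajajajaja

s(k+1) = s(k)·s(k) — each term doubles the last.
So the next term is two copies of jajajajajajajaja.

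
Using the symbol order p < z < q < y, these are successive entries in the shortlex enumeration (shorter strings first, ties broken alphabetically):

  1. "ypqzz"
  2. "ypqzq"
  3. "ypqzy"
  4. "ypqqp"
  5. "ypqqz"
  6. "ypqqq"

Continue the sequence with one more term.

Treat ypqqq as a base-4 numeral over the given alphabet and add one, carrying through any trailing y's.

ypqqy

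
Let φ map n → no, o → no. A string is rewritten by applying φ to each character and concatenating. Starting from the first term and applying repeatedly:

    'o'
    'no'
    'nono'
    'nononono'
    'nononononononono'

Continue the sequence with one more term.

φ(nononononononono) expands symbol-by-symbol to no no no no no no no no no no no no no no no no; joining the 16 pieces gives the next term.

nononononononononononononononono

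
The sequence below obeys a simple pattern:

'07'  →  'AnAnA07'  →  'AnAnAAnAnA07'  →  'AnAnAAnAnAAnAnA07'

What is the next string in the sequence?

Each term is the previous one with AnAnA prepended.
Applying this once more to AnAnAAnAnAAnAnA07:

AnAnAAnAnAAnAnAAnAnA07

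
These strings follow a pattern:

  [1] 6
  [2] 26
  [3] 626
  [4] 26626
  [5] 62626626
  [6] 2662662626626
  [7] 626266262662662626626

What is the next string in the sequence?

2662662626626626266262662662626626

From term 3 onward, concatenate the second-to-last term with the last: 6·26 = 626, 26·626 = 26626, …
The next term joins 2662662626626 and 626266262662662626626.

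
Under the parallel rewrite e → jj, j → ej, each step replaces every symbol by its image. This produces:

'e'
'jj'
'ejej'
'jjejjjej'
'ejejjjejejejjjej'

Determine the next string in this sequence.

Rewriting the 16 symbols of ejejjjejejejjjej one by one yields jj ej jj ej ej ej jj ej jj ej jj ej ej ej jj ej; concatenated:

jjejjjejejejjjejjjejjjejejejjjej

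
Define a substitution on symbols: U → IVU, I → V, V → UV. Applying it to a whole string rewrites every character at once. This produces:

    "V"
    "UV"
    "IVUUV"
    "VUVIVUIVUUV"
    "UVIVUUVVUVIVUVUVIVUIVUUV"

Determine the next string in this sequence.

Rewriting the 24 symbols of UVIVUUVVUVIVUVUVIVUIVUUV one by one yields IVU UV V UV IVU IVU UV UV IVU UV V UV IVU UV IVU UV V UV IVU V UV IVU IVU UV; concatenated:

IVUUVVUVIVUIVUUVUVIVUUVVUVIVUUVIVUUVVUVIVUVUVIVUIVUUV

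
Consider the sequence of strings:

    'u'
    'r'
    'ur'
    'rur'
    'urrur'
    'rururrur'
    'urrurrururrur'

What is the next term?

This is a Fibonacci-style word recurrence s(k) = s(k−2)·s(k−1): e.g. u·r = ur.
So term 8 is rururrur·urrurrururrur.

rururrururrurrururrur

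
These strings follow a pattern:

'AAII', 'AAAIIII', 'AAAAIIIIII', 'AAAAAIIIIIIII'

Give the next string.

Reading off run lengths: A runs 2, 3, 4, 5; I runs 2, 4, 6, 8 — each is linear in n (n = 1, 2, …).
Setting n = 5 gives 6, 10 characters in each block.

AAAAAAIIIIIIIIII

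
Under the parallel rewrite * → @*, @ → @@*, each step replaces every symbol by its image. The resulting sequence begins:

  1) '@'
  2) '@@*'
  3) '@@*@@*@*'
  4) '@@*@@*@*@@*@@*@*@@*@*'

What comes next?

φ(@@*@@*@*@@*@@*@*@@*@*) expands symbol-by-symbol to @@* @@* @* @@* @@* @* @@* @* @@* @@* @* @@* @@* @* @@* @* @@* @@* @* @@* @*; joining the 21 pieces gives the next term.

@@*@@*@*@@*@@*@*@@*@*@@*@@*@*@@*@@*@*@@*@*@@*@@*@*@@*@*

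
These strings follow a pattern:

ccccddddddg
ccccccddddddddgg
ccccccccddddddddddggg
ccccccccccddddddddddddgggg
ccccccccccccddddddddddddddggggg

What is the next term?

Term n consists of 2n c's, followed by 2n+2 d's, followed by n-1 g's, where the shown terms are n = 2, 3, 4, 5, 6.
For the next term, n = 7, so the run lengths are 14, 16, 6.

ccccccccccccccddddddddddddddddgggggg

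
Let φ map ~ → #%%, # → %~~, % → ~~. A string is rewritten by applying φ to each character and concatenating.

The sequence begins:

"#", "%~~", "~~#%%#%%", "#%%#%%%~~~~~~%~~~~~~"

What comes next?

Replace each of the 20 characters of #%%#%%%~~~~~~%~~~~~~ in place — %~~ ~~ ~~ %~~ ~~ ~~ ~~ #%% #%% #%% #%% #%% #%% ~~ #%% #%% #%% #%% #%% #%% — and concatenate.

%~~~~~~%~~~~~~~~#%%#%%#%%#%%#%%#%%~~#%%#%%#%%#%%#%%#%%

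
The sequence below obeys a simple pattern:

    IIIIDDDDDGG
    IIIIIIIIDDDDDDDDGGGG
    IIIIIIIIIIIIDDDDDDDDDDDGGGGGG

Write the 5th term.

Term n consists of 4n I's, followed by 3n+2 D's, followed by 2n G's (n = 1, 2, …).
For term 5, n = 5, so the run lengths are 20, 17, 10.

IIIIIIIIIIIIIIIIIIIIDDDDDDDDDDDDDDDDDGGGGGGGGGG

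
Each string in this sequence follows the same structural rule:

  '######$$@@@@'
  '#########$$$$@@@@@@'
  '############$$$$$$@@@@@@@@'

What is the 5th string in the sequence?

The n-th term is 3n #'s then 2n-2 $'s then 2n @'s, where the shown terms are n = 2, 3, 4.
Setting n = 6 gives 18, 10, 12 characters in each block.

##################$$$$$$$$$$@@@@@@@@@@@@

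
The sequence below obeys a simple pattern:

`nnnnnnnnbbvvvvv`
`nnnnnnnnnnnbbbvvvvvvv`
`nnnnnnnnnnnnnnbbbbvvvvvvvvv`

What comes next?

Term n consists of 3n+2 n's, followed by n b's, followed by 2n+1 v's, where the shown terms are n = 2, 3, 4.
For the next term, n = 5, so the run lengths are 17, 5, 11.

nnnnnnnnnnnnnnnnnbbbbbvvvvvvvvvvv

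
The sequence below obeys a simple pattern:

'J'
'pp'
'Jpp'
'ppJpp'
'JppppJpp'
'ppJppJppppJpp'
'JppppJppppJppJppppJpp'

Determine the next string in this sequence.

From term 3 onward, concatenate the second-to-last term with the last: J·pp = Jpp, pp·Jpp = ppJpp, …
So term 8 is ppJppJppppJpp·JppppJppppJppJppppJpp.

ppJppJppppJppJppppJppppJppJppppJpp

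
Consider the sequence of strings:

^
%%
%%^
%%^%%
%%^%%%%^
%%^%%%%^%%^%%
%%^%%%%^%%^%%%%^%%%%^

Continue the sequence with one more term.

From term 3 onward, concatenate the last term with the second-to-last: %%·^ = %%^, %%^·%% = %%^%%, …
Continuing: %%^%%%%^%%^%%%%^%%%%^ · %%^%%%%^%%^%% gives term 8.

%%^%%%%^%%^%%%%^%%%%^%%^%%%%^%%^%%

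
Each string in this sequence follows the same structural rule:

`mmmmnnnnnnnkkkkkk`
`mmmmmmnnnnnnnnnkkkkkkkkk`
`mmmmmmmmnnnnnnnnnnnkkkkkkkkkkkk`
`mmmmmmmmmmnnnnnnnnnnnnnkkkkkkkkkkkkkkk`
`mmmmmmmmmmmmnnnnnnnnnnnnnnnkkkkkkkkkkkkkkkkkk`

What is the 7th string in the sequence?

Term n consists of 2n m's, followed by 2n+3 n's, followed by 3n k's, where the shown terms are n = 2, 3, 4, 5, 6.
Setting n = 8 gives 16, 19, 24 characters in each block.

mmmmmmmmmmmmmmmmnnnnnnnnnnnnnnnnnnnkkkkkkkkkkkkkkkkkkkkkkkk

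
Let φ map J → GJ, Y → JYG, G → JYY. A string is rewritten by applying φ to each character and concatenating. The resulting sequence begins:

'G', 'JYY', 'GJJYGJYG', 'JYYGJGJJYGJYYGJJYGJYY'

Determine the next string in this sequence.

Applying the rule to each of the 21 symbols of JYYGJGJJYGJYYGJJYGJYY gives the pieces GJ JYG JYG JYY GJ JYY GJ GJ JYG JYY GJ JYG JYG JYY GJ GJ JYG JYY GJ JYG JYG, which concatenate to the answer.

GJJYGJYGJYYGJJYYGJGJJYGJYYGJJYGJYGJYYGJGJJYGJYYGJJYGJYG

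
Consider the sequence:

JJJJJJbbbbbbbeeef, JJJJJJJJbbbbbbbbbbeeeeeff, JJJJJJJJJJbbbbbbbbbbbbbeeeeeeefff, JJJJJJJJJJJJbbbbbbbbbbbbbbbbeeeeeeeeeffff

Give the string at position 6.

Each string has the form J^{2n+2} b^{3n+1} e^{2n-1} f^{n-1}, where the shown terms are n = 2, 3, 4, 5.
Setting n = 7 gives 16, 22, 13, 6 characters in each block.

JJJJJJJJJJJJJJJJbbbbbbbbbbbbbbbbbbbbbbeeeeeeeeeeeeeffffff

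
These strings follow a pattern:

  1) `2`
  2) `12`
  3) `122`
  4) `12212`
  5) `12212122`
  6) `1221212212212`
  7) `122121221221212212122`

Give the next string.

This is a Fibonacci-style word recurrence s(k) = s(k−1)·s(k−2): e.g. 12·2 = 122.
Continuing: 122121221221212212122 · 1221212212212 gives term 8.

1221212212212122121221221212212212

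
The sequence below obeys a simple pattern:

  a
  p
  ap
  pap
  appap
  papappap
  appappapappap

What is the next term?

This is a Fibonacci-style word recurrence s(k) = s(k−2)·s(k−1): e.g. a·p = ap.
So term 8 is papappap·appappapappap.

papappapappappapappap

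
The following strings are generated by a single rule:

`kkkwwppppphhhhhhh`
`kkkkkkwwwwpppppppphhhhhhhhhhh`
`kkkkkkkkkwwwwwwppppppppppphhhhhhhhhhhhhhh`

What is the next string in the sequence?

kkkkkkkkkkkkwwwwwwwwpppppppppppppphhhhhhhhhhhhhhhhhhh

The n-th term is 3n k's then 2n w's then 3n+2 p's then 4n+3 h's (n = 1, 2, …).
For the next term, n = 4, so the run lengths are 12, 8, 14, 19.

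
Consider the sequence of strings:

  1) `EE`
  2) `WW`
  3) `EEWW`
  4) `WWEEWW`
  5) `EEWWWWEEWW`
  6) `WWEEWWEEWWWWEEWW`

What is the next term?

EEWWWWEEWWWWEEWWEEWWWWEEWW

This is a Fibonacci-style word recurrence s(k) = s(k−2)·s(k−1): e.g. EE·WW = EEWW.
Continuing: EEWWWWEEWW · WWEEWWEEWWWWEEWW gives term 7.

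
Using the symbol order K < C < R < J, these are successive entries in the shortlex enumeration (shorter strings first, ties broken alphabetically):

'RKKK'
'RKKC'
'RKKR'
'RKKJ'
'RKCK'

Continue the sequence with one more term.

RKCC

Treat RKCK as a base-4 numeral over the given alphabet and add one, carrying through any trailing J's.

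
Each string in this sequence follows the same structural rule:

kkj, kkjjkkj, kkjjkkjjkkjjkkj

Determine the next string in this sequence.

Each string is two copies of the previous one joined by 'j'.
One more doubling of kkjjkkjjkkjjkkj gives the answer.

kkjjkkjjkkjjkkjjkkjjkkjjkkjjkkj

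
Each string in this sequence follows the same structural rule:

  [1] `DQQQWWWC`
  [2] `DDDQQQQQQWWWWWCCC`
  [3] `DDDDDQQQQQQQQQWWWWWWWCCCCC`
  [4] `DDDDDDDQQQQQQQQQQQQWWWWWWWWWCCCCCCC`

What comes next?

Reading off run lengths: D runs 1, 3, 5, 7; Q runs 3, 6, 9, 12; W runs 3, 5, 7, 9; C runs 1, 3, 5, 7 — each is linear in n (n = 1, 2, …).
For the next term, n = 5, so the run lengths are 9, 15, 11, 9.

DDDDDDDDDQQQQQQQQQQQQQQQWWWWWWWWWWWCCCCCCCCC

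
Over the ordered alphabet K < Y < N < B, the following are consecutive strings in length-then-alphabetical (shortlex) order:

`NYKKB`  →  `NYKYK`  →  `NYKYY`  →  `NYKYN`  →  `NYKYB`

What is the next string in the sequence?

Find the rightmost character of NYKYB below B, bump it to the next letter, and reset everything to its right to K.

NYKNK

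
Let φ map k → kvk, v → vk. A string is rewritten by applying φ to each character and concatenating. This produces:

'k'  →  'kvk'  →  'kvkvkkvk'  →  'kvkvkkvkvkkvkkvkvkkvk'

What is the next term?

Rewriting the 21 symbols of kvkvkkvkvkkvkkvkvkkvk one by one yields kvk vk kvk vk kvk kvk vk kvk vk kvk kvk vk kvk kvk vk kvk vk kvk kvk vk kvk; concatenated:

kvkvkkvkvkkvkkvkvkkvkvkkvkkvkvkkvkkvkvkkvkvkkvkkvkvkkvk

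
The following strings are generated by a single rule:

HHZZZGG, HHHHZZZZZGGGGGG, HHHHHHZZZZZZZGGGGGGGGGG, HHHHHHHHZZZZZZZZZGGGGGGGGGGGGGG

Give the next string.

HHHHHHHHHHZZZZZZZZZZZGGGGGGGGGGGGGGGGGG

The n-th term is 2n H's then 2n+1 Z's then 4n-2 G's (n = 1, 2, …).
Setting n = 5 gives 10, 11, 18 characters in each block.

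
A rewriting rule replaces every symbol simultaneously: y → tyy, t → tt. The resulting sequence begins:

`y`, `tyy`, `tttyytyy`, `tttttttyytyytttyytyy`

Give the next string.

Applying the rule to each of the 20 symbols of tttttttyytyytttyytyy gives the pieces tt tt tt tt tt tt tt tyy tyy tt tyy tyy tt tt tt tyy tyy tt tyy tyy, which concatenate to the answer.

tttttttttttttttyytyytttyytyytttttttyytyytttyytyy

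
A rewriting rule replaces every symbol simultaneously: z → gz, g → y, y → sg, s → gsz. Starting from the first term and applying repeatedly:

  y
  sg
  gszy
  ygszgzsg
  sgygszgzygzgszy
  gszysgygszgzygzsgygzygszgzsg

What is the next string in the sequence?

ygszgzsggszysgygszgzygzsgygzgszysgygzsgygszgzygzgszy

φ(gszysgygszgzygzsgygzygszgzsg) expands symbol-by-symbol to y gsz gz sg gsz y sg y gsz gz y gz sg y gz gsz y sg y gz sg y gsz gz y gz gsz y; joining the 28 pieces gives the next term.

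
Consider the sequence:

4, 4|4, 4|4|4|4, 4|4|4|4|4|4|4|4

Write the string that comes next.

Each string is two copies of the previous one joined by '|'.
Doubling 4|4|4|4|4|4|4|4 with '|' between the halves:

4|4|4|4|4|4|4|4|4|4|4|4|4|4|4|4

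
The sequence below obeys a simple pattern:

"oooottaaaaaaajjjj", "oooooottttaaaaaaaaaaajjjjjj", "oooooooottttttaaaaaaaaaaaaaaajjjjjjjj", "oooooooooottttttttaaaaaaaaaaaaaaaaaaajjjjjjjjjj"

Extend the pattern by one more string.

Term n consists of 2n o's, followed by 2n-2 t's, followed by 4n-1 a's, followed by 2n j's, where the shown terms are n = 2, 3, 4, 5.
For the next term, n = 6, so the run lengths are 12, 10, 23, 12.

oooooooooooottttttttttaaaaaaaaaaaaaaaaaaaaaaajjjjjjjjjjjj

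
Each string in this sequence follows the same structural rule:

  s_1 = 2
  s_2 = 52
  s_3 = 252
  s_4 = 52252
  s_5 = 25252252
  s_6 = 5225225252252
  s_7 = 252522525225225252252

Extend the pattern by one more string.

5225225252252252522525225225252252

Each term (from the third on) is the two preceding terms concatenated in order: term 3 = 2·52 = 252.
The next term joins 5225225252252 and 252522525225225252252.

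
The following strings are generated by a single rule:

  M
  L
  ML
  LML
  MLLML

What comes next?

LMLMLLML

This is a Fibonacci-style word recurrence s(k) = s(k−2)·s(k−1): e.g. M·L = ML.
So term 6 is LML·MLLML.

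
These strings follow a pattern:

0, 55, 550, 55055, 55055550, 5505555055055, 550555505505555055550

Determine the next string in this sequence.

From term 3 onward, concatenate the last term with the second-to-last: 55·0 = 550, 550·55 = 55055, …
The next term joins 550555505505555055550 and 5505555055055.

5505555055055550555505505555055055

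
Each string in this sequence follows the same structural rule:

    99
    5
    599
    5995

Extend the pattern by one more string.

Each term (from the third on) is the previous term followed by the one before it: term 3 = 5·99 = 599.
Continuing: 5995 · 599 gives term 5.

5995599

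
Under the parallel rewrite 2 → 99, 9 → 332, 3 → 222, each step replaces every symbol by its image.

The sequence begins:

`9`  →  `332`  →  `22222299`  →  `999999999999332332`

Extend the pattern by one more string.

3323323323323323323323323323323323322222229922222299

Applying the rule to each of the 18 symbols of 999999999999332332 gives the pieces 332 332 332 332 332 332 332 332 332 332 332 332 222 222 99 222 222 99, which concatenate to the answer.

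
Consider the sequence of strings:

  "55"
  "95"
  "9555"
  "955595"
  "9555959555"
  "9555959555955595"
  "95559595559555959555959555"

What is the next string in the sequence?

This is a Fibonacci-style word recurrence s(k) = s(k−1)·s(k−2): e.g. 95·55 = 9555.
Continuing: 95559595559555959555959555 · 9555959555955595 gives term 8.

955595955595559595559595559555959555955595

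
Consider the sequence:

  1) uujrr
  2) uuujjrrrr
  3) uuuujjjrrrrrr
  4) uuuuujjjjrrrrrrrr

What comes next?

Each string has the form u^{n+1} j^{n} r^{2n} (n = 1, 2, …).
For the next term, n = 5, so the run lengths are 6, 5, 10.

uuuuuujjjjjrrrrrrrrrr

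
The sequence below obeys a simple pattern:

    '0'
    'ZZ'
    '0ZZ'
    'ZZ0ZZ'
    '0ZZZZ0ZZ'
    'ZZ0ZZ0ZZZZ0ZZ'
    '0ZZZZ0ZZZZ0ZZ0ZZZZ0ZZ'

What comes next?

ZZ0ZZ0ZZZZ0ZZ0ZZZZ0ZZZZ0ZZ0ZZZZ0ZZ

Each term (from the third on) is the two preceding terms concatenated in order: term 3 = 0·ZZ = 0ZZ.
Continuing: ZZ0ZZ0ZZZZ0ZZ · 0ZZZZ0ZZZZ0ZZ0ZZZZ0ZZ gives term 8.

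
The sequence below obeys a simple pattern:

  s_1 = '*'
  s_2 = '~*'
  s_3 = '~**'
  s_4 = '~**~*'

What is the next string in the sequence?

~**~*~**

From term 3 onward, concatenate the last term with the second-to-last: ~*·* = ~**, ~**·~* = ~**~*, …
Continuing: ~**~* · ~** gives term 5.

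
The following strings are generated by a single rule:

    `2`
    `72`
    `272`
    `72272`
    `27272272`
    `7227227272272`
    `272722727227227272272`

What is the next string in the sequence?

7227227272272272722727227227272272

Each term (from the third on) is the two preceding terms concatenated in order: term 3 = 2·72 = 272.
Continuing: 7227227272272 · 272722727227227272272 gives term 8.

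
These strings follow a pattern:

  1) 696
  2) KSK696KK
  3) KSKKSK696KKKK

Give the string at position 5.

Every step adds KSK to the front and KK to the end of the previous string.
From KSKKSK696KKKK, 2 further steps: KSKKSK696KKKK → KSKKSKKSK696KKKKKK → (answer).

KSKKSKKSKKSK696KKKKKKKK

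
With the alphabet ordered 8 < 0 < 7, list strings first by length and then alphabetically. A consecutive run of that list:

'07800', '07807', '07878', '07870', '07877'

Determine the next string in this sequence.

07088

Treat 07877 as a base-3 numeral over the given alphabet and add one, carrying through any trailing 7's.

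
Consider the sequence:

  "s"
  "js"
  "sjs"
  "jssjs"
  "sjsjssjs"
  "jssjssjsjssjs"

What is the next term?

From term 3 onward, concatenate the second-to-last term with the last: s·js = sjs, js·sjs = jssjs, …
So term 7 is sjsjssjs·jssjssjsjssjs.

sjsjssjsjssjssjsjssjs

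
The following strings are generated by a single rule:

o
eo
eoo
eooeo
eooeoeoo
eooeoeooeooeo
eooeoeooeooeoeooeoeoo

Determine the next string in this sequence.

eooeoeooeooeoeooeoeooeooeoeooeooeo

Each term (from the third on) is the previous term followed by the one before it: term 3 = eo·o = eoo.
The next term joins eooeoeooeooeoeooeoeoo and eooeoeooeooeo.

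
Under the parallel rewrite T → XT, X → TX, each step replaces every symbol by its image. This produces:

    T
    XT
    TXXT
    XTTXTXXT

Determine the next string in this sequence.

TXXTXTTXXTTXTXXT

Apply φ to XTTXTXXT symbol by symbol: X→TX, T→XT, T→XT, X→TX, T→XT, X→TX, X→TX, T→XT; joined: TX XT XT TX XT TX TX XT.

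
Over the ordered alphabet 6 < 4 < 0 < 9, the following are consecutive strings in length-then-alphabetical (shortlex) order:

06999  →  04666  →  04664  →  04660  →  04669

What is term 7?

04644

Advancing 2 positions from 04669 through 04669 → 04646 reaches term 7.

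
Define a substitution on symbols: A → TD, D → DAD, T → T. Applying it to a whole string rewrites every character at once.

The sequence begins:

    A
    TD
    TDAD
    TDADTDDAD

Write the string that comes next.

Rewriting each symbol of TDADTDDAD: T→T, D→DAD, A→TD, D→DAD, T→T, D→DAD, D→DAD, A→TD, D→DAD, which concatenates to T DAD TD DAD T DAD DAD TD DAD.

TDADTDDADTDADDADTDDAD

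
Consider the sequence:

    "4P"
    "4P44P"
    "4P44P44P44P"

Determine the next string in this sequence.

4P44P44P44P44P44P44P44P

Each string is two copies of the previous one joined by '4'.
One more doubling of 4P44P44P44P gives the answer.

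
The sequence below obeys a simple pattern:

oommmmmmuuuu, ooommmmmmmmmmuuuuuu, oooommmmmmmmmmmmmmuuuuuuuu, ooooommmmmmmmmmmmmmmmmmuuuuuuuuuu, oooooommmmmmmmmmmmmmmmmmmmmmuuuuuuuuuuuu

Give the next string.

The n-th term is n+1 o's then 4n+2 m's then 2n+2 u's (n = 1, 2, …).
At n = 6 the blocks have lengths 7, 26, 14.

ooooooommmmmmmmmmmmmmmmmmmmmmmmmmuuuuuuuuuuuuuu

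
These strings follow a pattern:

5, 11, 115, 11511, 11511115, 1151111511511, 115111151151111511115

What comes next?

This is a Fibonacci-style word recurrence s(k) = s(k−1)·s(k−2): e.g. 11·5 = 115.
The next term joins 115111151151111511115 and 1151111511511.

1151111511511115111151151111511511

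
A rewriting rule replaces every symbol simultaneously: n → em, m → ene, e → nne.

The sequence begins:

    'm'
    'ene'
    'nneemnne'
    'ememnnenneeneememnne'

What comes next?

nneenenneeneememnneememnnenneemnnenneenenneeneememnne

Applying the rule to each of the 20 symbols of ememnnenneeneememnne gives the pieces nne ene nne ene em em nne em em nne nne em nne nne ene nne ene em em nne, which concatenate to the answer.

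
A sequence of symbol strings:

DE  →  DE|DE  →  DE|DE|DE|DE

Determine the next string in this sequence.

DE|DE|DE|DE|DE|DE|DE|DE

Every step duplicates the string with '|' between the halves.
One more doubling of DE|DE|DE|DE gives the answer.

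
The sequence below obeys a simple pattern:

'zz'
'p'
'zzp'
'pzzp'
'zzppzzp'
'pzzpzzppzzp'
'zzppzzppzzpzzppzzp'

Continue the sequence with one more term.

pzzpzzppzzpzzppzzppzzpzzppzzp

This is a Fibonacci-style word recurrence s(k) = s(k−2)·s(k−1): e.g. zz·p = zzp.
The next term joins pzzpzzppzzp and zzppzzppzzpzzppzzp.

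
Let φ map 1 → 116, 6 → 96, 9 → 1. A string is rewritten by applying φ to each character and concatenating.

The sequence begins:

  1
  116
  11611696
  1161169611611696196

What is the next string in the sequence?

Rewriting the 19 symbols of 1161169611611696196 one by one yields 116 116 96 116 116 96 1 96 116 116 96 116 116 96 1 96 116 1 96; concatenated:

11611696116116961961161169611611696196116196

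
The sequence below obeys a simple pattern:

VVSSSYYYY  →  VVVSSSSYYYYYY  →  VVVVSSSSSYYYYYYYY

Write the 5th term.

The n-th term is n V's then n+1 S's then 2n Y's, where the shown terms are n = 2, 3, 4.
For term 5, n = 6, so the run lengths are 6, 7, 12.

VVVVVVSSSSSSSYYYYYYYYYYYY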